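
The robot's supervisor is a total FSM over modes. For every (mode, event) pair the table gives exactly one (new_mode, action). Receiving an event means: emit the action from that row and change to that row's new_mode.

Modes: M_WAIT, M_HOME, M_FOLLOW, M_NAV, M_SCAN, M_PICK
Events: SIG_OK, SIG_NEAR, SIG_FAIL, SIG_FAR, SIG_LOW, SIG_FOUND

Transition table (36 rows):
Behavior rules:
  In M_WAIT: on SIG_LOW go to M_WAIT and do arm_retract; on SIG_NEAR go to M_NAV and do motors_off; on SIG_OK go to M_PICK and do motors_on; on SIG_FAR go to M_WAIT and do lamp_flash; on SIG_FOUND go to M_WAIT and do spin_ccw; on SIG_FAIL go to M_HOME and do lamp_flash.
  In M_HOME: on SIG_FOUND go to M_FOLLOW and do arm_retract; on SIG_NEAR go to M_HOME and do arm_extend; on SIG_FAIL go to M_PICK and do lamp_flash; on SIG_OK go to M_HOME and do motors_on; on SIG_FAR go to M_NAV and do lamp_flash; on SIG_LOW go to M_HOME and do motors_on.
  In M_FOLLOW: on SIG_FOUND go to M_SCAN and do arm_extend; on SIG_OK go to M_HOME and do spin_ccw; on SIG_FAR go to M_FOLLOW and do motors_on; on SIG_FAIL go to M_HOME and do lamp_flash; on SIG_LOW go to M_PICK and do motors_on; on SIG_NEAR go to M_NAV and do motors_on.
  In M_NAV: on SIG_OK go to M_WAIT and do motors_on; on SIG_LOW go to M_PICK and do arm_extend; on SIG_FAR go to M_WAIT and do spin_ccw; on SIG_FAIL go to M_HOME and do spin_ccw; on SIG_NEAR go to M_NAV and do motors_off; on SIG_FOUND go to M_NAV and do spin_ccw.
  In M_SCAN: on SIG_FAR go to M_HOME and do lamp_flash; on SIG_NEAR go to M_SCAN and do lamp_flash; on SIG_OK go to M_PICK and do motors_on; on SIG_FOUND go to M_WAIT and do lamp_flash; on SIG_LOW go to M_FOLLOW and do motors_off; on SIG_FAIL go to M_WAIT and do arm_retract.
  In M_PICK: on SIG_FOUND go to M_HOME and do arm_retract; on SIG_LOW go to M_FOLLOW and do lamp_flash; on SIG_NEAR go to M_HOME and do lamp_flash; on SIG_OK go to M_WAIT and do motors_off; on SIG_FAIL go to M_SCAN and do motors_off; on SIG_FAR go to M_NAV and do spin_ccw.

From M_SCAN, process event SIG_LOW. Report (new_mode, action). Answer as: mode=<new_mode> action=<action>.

mode=M_FOLLOW action=motors_off

current mode = M_SCAN; filter table to that mode:
  (M_SCAN, SIG_FAR) → (M_HOME, lamp_flash)
  (M_SCAN, SIG_NEAR) → (M_SCAN, lamp_flash)
  (M_SCAN, SIG_OK) → (M_PICK, motors_on)
  (M_SCAN, SIG_FOUND) → (M_WAIT, lamp_flash)
  (M_SCAN, SIG_LOW) → (M_FOLLOW, motors_off)  ← event matches
  (M_SCAN, SIG_FAIL) → (M_WAIT, arm_retract)
event = SIG_LOW selects (M_FOLLOW, motors_off)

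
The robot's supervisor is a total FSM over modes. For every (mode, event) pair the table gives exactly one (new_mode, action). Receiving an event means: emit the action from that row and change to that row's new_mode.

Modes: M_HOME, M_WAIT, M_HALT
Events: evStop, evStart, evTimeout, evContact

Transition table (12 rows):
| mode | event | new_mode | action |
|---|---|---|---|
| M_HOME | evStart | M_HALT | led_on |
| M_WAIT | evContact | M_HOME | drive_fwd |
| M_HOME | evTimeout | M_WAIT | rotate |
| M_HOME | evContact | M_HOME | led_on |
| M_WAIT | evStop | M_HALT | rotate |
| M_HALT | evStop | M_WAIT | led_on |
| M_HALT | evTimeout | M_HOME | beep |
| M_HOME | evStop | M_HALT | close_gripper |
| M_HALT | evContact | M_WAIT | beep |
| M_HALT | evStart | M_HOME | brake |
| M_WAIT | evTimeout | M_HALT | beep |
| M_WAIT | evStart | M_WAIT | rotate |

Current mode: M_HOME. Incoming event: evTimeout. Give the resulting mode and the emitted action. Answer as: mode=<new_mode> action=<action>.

mode=M_WAIT action=rotate

current mode = M_HOME; filter table to that mode:
  (M_HOME, evStart) → (M_HALT, led_on)
  (M_HOME, evTimeout) → (M_WAIT, rotate)  ← event matches
  (M_HOME, evContact) → (M_HOME, led_on)
  (M_HOME, evStop) → (M_HALT, close_gripper)
event = evTimeout selects (M_WAIT, rotate)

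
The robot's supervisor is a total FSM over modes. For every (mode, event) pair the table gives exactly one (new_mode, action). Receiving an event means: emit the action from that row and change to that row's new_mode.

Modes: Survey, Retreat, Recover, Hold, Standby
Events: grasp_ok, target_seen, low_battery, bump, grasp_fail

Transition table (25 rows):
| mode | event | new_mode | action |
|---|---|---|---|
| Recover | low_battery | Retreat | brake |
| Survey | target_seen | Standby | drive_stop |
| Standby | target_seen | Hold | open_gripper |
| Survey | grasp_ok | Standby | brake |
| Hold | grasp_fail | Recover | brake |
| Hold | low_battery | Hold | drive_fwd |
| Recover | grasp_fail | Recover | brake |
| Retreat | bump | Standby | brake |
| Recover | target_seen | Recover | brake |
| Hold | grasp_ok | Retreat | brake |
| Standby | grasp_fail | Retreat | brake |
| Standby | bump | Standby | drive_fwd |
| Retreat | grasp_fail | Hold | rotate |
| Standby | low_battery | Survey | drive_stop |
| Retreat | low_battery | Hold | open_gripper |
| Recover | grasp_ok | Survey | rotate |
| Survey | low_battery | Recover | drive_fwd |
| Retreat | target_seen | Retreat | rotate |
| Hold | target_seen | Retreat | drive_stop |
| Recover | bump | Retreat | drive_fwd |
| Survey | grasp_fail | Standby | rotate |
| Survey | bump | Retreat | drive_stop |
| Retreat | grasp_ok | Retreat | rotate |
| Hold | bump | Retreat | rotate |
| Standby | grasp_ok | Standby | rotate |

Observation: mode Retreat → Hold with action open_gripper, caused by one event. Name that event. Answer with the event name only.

try grasp_ok: (Retreat, grasp_ok) → (Retreat, rotate)
try target_seen: (Retreat, target_seen) → (Retreat, rotate)
try low_battery: (Retreat, low_battery) → (Hold, open_gripper)  ← matches
try bump: (Retreat, bump) → (Standby, brake)
try grasp_fail: (Retreat, grasp_fail) → (Hold, rotate)

low_battery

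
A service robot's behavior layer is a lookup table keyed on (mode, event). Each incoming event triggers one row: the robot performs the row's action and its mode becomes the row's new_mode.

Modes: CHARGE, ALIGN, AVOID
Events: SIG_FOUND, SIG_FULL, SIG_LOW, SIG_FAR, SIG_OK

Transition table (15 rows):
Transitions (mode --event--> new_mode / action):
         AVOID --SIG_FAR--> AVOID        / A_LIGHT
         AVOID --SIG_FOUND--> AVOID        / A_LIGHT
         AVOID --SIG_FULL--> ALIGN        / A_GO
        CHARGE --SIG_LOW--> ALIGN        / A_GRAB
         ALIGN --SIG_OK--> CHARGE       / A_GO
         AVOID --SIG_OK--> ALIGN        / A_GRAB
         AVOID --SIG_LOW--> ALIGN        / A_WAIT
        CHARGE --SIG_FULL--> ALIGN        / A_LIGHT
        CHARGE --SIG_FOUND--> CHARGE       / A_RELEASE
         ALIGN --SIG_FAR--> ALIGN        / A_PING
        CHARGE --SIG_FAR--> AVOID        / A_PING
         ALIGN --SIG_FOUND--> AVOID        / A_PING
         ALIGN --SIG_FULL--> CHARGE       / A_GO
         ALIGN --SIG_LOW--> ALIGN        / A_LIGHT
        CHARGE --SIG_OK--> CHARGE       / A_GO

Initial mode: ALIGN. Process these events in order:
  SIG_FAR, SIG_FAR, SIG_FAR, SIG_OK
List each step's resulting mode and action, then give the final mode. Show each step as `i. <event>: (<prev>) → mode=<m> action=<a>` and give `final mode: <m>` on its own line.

1. SIG_FAR: (ALIGN) → mode=ALIGN action=A_PING
2. SIG_FAR: (ALIGN) → mode=ALIGN action=A_PING
3. SIG_FAR: (ALIGN) → mode=ALIGN action=A_PING
4. SIG_OK: (ALIGN) → mode=CHARGE action=A_GO

final mode: CHARGE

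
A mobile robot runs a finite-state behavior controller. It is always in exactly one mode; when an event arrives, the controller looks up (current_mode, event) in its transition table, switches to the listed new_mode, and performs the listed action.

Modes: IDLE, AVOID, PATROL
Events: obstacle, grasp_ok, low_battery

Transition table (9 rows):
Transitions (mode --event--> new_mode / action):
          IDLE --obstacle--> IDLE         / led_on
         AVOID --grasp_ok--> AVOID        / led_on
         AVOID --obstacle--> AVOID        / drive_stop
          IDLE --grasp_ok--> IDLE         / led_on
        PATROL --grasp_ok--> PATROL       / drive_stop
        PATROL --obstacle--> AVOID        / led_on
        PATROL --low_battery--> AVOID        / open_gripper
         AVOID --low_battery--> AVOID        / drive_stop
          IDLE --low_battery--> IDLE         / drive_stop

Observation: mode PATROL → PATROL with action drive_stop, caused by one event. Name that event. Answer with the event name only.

try obstacle: (PATROL, obstacle) → (AVOID, led_on)
try grasp_ok: (PATROL, grasp_ok) → (PATROL, drive_stop)  ← matches
try low_battery: (PATROL, low_battery) → (AVOID, open_gripper)

grasp_ok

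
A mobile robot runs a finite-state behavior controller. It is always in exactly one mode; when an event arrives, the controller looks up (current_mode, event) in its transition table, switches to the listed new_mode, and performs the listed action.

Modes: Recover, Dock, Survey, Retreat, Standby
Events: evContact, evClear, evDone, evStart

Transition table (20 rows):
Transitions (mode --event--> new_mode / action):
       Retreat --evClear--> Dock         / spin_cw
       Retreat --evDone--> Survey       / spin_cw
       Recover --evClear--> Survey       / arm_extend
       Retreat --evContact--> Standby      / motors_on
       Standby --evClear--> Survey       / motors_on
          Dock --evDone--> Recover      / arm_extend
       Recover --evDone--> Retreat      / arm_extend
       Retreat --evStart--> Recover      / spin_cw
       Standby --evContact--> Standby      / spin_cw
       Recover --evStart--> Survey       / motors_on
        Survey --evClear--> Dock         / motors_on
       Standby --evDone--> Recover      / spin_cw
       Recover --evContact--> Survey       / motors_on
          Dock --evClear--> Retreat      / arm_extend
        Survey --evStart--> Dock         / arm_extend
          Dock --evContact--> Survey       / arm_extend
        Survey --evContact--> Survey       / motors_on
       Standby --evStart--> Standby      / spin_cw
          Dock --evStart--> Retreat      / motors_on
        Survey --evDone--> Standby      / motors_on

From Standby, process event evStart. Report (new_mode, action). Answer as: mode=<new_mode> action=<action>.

mode=Standby action=spin_cw

current mode = Standby; filter table to that mode:
  (Standby, evClear) → (Survey, motors_on)
  (Standby, evContact) → (Standby, spin_cw)
  (Standby, evDone) → (Recover, spin_cw)
  (Standby, evStart) → (Standby, spin_cw)  ← event matches
event = evStart selects (Standby, spin_cw)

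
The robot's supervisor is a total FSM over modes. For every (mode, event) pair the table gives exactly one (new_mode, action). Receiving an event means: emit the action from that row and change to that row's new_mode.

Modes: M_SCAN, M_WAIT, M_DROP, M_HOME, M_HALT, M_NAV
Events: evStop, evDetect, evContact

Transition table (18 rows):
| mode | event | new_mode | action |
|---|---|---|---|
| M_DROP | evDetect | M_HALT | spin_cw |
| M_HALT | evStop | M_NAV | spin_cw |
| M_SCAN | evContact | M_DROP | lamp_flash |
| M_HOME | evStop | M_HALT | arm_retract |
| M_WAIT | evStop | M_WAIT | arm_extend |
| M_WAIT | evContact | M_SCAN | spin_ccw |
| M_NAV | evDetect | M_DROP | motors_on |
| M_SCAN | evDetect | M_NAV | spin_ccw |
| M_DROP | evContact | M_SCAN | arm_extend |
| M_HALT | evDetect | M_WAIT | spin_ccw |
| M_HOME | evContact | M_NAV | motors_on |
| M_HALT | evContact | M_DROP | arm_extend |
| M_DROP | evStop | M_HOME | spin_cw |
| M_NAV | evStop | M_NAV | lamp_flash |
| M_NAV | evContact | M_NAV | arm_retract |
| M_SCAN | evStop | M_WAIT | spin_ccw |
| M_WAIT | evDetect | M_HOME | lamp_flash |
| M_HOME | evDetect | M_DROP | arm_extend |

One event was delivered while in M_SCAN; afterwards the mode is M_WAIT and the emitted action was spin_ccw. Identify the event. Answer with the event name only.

evStop

try evStop: (M_SCAN, evStop) → (M_WAIT, spin_ccw)  ← matches
try evDetect: (M_SCAN, evDetect) → (M_NAV, spin_ccw)
try evContact: (M_SCAN, evContact) → (M_DROP, lamp_flash)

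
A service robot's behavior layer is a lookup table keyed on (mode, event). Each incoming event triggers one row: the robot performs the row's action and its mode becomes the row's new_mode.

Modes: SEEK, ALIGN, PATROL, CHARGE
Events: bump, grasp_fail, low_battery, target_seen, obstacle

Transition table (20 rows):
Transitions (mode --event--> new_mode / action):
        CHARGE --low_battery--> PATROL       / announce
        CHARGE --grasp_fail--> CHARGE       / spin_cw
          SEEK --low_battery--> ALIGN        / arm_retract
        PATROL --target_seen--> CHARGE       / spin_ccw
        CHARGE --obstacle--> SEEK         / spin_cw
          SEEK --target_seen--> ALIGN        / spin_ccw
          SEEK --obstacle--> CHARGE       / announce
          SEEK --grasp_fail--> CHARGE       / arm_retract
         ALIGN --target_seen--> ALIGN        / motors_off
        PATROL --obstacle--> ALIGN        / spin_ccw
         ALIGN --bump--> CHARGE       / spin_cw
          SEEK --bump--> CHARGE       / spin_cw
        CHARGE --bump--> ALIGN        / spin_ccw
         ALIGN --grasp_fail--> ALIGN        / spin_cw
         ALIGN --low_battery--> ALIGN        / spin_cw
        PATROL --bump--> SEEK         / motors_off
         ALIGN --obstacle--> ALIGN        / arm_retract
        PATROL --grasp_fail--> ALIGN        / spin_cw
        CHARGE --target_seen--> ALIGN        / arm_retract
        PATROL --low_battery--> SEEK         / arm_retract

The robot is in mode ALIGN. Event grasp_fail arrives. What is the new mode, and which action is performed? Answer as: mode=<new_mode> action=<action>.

mode=ALIGN action=spin_cw

current mode = ALIGN; filter table to that mode:
  (ALIGN, target_seen) → (ALIGN, motors_off)
  (ALIGN, bump) → (CHARGE, spin_cw)
  (ALIGN, grasp_fail) → (ALIGN, spin_cw)  ← event matches
  (ALIGN, low_battery) → (ALIGN, spin_cw)
  (ALIGN, obstacle) → (ALIGN, arm_retract)
event = grasp_fail selects (ALIGN, spin_cw)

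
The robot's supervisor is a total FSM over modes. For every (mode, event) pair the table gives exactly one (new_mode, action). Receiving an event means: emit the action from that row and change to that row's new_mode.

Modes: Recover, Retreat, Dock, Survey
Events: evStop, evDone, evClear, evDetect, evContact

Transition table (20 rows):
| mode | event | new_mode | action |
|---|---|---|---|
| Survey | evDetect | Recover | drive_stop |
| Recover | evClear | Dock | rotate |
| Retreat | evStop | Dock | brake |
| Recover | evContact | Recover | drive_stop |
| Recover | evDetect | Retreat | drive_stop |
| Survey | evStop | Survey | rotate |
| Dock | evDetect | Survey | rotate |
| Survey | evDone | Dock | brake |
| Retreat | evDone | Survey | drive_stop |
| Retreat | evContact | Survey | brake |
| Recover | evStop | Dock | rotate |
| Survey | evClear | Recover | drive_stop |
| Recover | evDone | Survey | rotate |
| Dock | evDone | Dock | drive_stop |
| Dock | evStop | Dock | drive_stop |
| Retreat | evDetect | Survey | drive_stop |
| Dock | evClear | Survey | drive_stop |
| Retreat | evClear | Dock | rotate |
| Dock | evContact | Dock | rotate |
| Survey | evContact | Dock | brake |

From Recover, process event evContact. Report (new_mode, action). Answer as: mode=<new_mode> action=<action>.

current mode = Recover; filter table to that mode:
  (Recover, evClear) → (Dock, rotate)
  (Recover, evContact) → (Recover, drive_stop)  ← event matches
  (Recover, evDetect) → (Retreat, drive_stop)
  (Recover, evStop) → (Dock, rotate)
  (Recover, evDone) → (Survey, rotate)
event = evContact selects (Recover, drive_stop)

mode=Recover action=drive_stop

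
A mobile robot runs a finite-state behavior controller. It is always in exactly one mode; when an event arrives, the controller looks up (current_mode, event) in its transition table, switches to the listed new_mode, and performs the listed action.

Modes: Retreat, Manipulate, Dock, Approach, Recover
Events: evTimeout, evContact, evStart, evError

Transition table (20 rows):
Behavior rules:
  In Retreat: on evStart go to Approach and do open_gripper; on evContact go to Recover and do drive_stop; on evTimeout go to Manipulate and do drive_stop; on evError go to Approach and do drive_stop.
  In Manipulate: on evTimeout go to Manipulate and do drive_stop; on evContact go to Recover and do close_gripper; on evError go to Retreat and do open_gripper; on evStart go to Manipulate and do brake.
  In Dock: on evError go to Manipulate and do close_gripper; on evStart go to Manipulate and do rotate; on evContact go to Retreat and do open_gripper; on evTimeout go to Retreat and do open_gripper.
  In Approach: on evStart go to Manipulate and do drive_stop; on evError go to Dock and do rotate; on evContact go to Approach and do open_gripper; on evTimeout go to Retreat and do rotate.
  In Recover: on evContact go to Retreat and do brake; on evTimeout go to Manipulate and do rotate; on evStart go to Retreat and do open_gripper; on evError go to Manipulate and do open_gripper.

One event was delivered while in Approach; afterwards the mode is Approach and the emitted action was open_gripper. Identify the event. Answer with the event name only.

evContact

try evTimeout: (Approach, evTimeout) → (Retreat, rotate)
try evContact: (Approach, evContact) → (Approach, open_gripper)  ← matches
try evStart: (Approach, evStart) → (Manipulate, drive_stop)
try evError: (Approach, evError) → (Dock, rotate)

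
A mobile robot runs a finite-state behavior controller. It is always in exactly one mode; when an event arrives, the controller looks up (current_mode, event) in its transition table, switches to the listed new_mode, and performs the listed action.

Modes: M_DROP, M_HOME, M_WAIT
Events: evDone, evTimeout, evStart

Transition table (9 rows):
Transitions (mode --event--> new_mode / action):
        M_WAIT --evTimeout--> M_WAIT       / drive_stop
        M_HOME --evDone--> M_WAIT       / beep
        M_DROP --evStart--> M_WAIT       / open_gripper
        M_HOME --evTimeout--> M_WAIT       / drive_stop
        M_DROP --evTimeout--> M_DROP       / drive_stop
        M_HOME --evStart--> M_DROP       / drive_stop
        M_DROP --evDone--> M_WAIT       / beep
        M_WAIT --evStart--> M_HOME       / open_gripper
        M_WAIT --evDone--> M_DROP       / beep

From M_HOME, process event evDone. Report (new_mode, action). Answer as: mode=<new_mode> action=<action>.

current mode = M_HOME; filter table to that mode:
  (M_HOME, evDone) → (M_WAIT, beep)  ← event matches
  (M_HOME, evTimeout) → (M_WAIT, drive_stop)
  (M_HOME, evStart) → (M_DROP, drive_stop)
event = evDone selects (M_WAIT, beep)

mode=M_WAIT action=beep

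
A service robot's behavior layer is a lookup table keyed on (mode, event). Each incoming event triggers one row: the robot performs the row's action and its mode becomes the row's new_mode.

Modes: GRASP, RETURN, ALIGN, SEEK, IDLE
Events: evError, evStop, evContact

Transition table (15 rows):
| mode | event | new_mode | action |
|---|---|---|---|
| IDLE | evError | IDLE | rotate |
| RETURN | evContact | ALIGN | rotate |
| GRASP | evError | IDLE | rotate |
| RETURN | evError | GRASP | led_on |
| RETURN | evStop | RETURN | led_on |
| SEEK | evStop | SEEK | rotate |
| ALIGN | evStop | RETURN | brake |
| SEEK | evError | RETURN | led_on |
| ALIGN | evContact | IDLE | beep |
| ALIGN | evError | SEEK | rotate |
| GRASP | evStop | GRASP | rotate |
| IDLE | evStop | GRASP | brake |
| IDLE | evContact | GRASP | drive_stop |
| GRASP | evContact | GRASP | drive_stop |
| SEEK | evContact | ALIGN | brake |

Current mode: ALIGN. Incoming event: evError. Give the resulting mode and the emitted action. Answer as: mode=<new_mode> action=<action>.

mode=SEEK action=rotate

current mode = ALIGN; filter table to that mode:
  (ALIGN, evStop) → (RETURN, brake)
  (ALIGN, evContact) → (IDLE, beep)
  (ALIGN, evError) → (SEEK, rotate)  ← event matches
event = evError selects (SEEK, rotate)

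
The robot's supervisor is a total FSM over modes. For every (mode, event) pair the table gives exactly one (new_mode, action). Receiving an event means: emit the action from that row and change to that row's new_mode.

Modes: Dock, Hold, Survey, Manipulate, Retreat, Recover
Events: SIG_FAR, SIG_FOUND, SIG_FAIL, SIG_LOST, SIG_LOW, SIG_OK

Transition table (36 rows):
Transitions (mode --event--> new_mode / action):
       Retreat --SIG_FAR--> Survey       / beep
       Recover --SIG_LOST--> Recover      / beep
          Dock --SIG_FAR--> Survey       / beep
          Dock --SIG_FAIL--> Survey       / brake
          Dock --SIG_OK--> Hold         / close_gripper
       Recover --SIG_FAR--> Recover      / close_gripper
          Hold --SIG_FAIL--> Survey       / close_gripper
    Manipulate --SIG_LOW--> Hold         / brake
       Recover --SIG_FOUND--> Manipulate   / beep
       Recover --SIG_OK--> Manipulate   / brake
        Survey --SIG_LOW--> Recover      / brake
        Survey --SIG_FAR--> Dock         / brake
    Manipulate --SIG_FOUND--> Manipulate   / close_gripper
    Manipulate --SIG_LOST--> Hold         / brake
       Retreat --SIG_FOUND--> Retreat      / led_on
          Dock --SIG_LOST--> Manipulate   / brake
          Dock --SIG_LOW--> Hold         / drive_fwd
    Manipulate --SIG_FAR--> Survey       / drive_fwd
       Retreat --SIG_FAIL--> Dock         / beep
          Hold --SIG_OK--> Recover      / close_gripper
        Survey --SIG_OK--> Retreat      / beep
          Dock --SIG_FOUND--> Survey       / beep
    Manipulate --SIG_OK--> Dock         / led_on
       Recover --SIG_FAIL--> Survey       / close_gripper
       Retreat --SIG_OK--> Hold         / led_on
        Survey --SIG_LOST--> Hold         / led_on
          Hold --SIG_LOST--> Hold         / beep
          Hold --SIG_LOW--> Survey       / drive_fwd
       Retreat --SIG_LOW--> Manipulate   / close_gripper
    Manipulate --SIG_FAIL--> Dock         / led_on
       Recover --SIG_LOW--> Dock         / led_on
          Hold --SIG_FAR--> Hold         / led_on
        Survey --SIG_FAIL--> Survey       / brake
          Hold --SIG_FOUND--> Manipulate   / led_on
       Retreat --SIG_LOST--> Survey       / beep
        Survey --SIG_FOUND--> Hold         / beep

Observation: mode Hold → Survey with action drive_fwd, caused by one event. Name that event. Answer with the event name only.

SIG_LOW

try SIG_FAR: (Hold, SIG_FAR) → (Hold, led_on)
try SIG_FOUND: (Hold, SIG_FOUND) → (Manipulate, led_on)
try SIG_FAIL: (Hold, SIG_FAIL) → (Survey, close_gripper)
try SIG_LOST: (Hold, SIG_LOST) → (Hold, beep)
try SIG_LOW: (Hold, SIG_LOW) → (Survey, drive_fwd)  ← matches
try SIG_OK: (Hold, SIG_OK) → (Recover, close_gripper)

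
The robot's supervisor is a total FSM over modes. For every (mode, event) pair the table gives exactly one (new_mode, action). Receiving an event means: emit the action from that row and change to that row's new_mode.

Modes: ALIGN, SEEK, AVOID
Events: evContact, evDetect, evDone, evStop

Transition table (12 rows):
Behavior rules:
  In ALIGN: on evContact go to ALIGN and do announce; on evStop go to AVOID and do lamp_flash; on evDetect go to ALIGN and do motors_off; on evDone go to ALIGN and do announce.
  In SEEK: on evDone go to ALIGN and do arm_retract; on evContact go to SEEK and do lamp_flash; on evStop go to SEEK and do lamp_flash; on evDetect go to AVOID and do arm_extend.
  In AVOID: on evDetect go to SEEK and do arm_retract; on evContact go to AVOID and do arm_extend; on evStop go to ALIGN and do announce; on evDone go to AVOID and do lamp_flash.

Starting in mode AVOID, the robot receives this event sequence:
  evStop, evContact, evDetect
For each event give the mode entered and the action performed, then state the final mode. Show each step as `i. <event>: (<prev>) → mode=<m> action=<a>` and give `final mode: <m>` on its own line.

final mode: ALIGN

1. evStop: (AVOID) → mode=ALIGN action=announce
2. evContact: (ALIGN) → mode=ALIGN action=announce
3. evDetect: (ALIGN) → mode=ALIGN action=motors_off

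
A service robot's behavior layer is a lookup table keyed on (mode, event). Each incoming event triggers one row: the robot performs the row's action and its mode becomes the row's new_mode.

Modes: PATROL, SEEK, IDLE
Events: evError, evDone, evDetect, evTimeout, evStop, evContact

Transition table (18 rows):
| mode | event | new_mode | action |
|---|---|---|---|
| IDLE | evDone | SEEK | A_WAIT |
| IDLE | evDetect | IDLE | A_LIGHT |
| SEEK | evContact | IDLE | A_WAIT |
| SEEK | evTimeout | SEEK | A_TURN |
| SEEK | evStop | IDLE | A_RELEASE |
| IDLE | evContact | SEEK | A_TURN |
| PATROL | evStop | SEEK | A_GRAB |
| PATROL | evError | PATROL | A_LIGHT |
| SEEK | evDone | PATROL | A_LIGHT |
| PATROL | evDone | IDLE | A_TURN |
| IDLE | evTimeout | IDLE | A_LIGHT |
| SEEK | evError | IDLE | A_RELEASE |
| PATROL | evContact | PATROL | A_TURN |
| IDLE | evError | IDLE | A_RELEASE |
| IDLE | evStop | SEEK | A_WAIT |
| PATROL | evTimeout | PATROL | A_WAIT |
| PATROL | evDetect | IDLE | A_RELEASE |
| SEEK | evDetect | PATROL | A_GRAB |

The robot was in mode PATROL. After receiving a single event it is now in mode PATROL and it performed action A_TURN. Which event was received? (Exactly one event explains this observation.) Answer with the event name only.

try evError: (PATROL, evError) → (PATROL, A_LIGHT)
try evDone: (PATROL, evDone) → (IDLE, A_TURN)
try evDetect: (PATROL, evDetect) → (IDLE, A_RELEASE)
try evTimeout: (PATROL, evTimeout) → (PATROL, A_WAIT)
try evStop: (PATROL, evStop) → (SEEK, A_GRAB)
try evContact: (PATROL, evContact) → (PATROL, A_TURN)  ← matches

evContact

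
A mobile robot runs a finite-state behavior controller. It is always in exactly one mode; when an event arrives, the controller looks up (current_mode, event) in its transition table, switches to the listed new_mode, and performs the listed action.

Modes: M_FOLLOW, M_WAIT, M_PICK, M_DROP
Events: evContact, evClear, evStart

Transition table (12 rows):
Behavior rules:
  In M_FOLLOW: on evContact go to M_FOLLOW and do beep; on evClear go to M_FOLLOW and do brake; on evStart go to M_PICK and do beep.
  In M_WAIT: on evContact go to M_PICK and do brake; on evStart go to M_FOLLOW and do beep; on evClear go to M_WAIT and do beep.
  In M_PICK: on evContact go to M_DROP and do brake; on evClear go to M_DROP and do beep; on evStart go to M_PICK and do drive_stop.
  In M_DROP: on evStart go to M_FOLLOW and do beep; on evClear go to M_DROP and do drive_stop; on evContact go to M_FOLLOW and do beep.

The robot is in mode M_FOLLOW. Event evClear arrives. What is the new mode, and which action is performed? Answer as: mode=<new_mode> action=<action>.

current mode = M_FOLLOW; filter table to that mode:
  (M_FOLLOW, evContact) → (M_FOLLOW, beep)
  (M_FOLLOW, evClear) → (M_FOLLOW, brake)  ← event matches
  (M_FOLLOW, evStart) → (M_PICK, beep)
event = evClear selects (M_FOLLOW, brake)

mode=M_FOLLOW action=brake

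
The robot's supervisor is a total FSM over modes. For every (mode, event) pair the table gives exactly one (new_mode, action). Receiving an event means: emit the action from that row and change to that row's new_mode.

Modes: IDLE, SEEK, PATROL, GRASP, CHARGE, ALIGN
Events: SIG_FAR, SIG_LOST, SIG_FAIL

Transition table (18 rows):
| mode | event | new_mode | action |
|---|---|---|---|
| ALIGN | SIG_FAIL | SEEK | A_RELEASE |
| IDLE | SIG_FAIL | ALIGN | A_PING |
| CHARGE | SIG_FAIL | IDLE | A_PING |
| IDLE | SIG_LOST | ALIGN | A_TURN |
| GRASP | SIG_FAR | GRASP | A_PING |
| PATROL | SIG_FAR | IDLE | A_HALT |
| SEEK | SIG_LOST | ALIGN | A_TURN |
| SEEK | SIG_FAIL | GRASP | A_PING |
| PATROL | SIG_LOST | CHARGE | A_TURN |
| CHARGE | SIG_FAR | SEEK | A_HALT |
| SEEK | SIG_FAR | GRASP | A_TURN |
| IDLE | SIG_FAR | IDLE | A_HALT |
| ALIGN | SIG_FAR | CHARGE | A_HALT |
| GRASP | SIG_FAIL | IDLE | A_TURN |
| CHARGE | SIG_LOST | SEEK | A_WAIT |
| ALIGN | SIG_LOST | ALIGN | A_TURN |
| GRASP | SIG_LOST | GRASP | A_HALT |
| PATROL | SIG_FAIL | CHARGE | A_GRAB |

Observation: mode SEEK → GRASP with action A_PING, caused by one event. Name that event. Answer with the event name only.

SIG_FAIL

try SIG_FAR: (SEEK, SIG_FAR) → (GRASP, A_TURN)
try SIG_LOST: (SEEK, SIG_LOST) → (ALIGN, A_TURN)
try SIG_FAIL: (SEEK, SIG_FAIL) → (GRASP, A_PING)  ← matches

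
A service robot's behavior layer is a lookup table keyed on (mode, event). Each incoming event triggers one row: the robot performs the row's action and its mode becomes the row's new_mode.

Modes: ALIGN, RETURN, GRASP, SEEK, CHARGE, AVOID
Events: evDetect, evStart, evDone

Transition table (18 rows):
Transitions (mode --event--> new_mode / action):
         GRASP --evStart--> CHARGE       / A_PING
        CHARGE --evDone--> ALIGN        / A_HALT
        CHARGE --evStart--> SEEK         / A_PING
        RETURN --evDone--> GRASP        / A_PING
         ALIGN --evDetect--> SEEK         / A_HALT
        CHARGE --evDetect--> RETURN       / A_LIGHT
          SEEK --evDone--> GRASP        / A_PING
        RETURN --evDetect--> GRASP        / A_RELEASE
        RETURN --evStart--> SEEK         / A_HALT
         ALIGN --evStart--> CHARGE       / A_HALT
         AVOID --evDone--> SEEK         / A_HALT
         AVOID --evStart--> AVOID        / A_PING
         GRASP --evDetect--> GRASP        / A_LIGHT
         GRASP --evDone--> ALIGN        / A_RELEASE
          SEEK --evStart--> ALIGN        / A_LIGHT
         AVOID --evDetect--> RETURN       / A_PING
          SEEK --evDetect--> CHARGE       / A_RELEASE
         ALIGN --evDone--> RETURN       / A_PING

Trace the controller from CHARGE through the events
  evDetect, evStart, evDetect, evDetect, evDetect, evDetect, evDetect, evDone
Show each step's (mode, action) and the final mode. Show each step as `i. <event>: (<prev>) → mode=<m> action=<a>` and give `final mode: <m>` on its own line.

final mode: ALIGN

1. evDetect: (CHARGE) → mode=RETURN action=A_LIGHT
2. evStart: (RETURN) → mode=SEEK action=A_HALT
3. evDetect: (SEEK) → mode=CHARGE action=A_RELEASE
4. evDetect: (CHARGE) → mode=RETURN action=A_LIGHT
5. evDetect: (RETURN) → mode=GRASP action=A_RELEASE
6. evDetect: (GRASP) → mode=GRASP action=A_LIGHT
7. evDetect: (GRASP) → mode=GRASP action=A_LIGHT
8. evDone: (GRASP) → mode=ALIGN action=A_RELEASE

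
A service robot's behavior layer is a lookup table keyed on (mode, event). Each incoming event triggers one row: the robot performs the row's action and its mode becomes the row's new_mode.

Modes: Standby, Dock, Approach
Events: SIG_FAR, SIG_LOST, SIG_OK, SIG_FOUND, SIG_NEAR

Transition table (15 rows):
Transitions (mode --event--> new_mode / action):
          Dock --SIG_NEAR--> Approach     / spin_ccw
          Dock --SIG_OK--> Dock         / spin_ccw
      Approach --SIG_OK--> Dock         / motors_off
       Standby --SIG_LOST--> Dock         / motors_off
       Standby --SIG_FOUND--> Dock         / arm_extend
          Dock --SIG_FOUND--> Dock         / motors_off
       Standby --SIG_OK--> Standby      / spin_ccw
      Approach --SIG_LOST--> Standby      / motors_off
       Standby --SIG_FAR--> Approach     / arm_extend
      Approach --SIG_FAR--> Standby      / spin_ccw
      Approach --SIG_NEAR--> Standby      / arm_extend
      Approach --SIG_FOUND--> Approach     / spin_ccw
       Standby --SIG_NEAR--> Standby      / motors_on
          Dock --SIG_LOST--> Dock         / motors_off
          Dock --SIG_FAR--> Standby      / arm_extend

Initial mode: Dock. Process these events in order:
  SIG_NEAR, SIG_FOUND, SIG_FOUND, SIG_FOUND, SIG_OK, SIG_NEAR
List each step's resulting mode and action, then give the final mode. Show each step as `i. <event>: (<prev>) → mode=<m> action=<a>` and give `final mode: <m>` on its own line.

final mode: Approach

1. SIG_NEAR: (Dock) → mode=Approach action=spin_ccw
2. SIG_FOUND: (Approach) → mode=Approach action=spin_ccw
3. SIG_FOUND: (Approach) → mode=Approach action=spin_ccw
4. SIG_FOUND: (Approach) → mode=Approach action=spin_ccw
5. SIG_OK: (Approach) → mode=Dock action=motors_off
6. SIG_NEAR: (Dock) → mode=Approach action=spin_ccw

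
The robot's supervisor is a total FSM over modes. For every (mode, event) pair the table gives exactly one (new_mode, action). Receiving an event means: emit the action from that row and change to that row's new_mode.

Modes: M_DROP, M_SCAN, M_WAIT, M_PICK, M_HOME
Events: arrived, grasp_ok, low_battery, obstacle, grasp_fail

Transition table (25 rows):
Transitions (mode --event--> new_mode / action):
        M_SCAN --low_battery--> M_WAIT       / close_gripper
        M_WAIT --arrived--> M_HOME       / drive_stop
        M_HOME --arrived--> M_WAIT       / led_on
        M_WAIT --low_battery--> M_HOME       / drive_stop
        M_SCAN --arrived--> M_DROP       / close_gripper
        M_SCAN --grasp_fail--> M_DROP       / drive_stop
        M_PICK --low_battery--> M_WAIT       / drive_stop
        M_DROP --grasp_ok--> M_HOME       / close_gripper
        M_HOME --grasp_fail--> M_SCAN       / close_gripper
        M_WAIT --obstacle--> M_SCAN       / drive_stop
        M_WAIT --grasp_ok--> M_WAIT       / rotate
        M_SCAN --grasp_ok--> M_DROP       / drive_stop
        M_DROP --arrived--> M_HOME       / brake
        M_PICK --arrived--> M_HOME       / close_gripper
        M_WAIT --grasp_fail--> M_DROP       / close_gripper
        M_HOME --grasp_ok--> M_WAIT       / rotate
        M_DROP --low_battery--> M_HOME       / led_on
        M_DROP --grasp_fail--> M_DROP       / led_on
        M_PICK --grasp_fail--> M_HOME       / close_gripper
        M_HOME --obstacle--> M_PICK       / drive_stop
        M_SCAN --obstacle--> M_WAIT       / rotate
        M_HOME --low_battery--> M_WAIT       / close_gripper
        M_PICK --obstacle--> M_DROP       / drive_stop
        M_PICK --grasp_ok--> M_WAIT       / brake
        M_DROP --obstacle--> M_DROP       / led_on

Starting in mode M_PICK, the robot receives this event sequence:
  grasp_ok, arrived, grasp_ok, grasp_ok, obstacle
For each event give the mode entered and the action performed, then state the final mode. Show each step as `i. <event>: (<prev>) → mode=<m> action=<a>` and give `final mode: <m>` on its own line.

1. grasp_ok: (M_PICK) → mode=M_WAIT action=brake
2. arrived: (M_WAIT) → mode=M_HOME action=drive_stop
3. grasp_ok: (M_HOME) → mode=M_WAIT action=rotate
4. grasp_ok: (M_WAIT) → mode=M_WAIT action=rotate
5. obstacle: (M_WAIT) → mode=M_SCAN action=drive_stop

final mode: M_SCAN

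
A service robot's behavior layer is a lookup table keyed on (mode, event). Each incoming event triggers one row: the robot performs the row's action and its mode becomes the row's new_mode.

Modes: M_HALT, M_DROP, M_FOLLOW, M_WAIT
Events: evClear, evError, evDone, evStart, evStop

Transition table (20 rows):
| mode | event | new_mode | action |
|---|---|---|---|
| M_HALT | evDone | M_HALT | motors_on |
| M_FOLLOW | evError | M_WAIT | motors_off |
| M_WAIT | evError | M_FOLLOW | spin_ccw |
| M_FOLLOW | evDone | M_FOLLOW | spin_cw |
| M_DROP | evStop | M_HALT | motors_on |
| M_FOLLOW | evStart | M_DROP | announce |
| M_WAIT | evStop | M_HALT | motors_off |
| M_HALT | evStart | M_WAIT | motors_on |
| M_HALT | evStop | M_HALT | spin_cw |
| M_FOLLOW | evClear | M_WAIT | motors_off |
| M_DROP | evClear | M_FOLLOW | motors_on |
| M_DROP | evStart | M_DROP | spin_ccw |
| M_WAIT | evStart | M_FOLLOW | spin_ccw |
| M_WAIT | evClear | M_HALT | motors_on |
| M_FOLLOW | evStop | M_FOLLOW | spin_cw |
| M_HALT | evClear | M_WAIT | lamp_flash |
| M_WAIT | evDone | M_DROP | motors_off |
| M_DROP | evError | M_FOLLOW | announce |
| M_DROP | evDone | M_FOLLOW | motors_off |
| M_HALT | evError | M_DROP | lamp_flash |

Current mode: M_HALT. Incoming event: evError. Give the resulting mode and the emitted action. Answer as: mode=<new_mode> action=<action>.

current mode = M_HALT; filter table to that mode:
  (M_HALT, evDone) → (M_HALT, motors_on)
  (M_HALT, evStart) → (M_WAIT, motors_on)
  (M_HALT, evStop) → (M_HALT, spin_cw)
  (M_HALT, evClear) → (M_WAIT, lamp_flash)
  (M_HALT, evError) → (M_DROP, lamp_flash)  ← event matches
event = evError selects (M_DROP, lamp_flash)

mode=M_DROP action=lamp_flash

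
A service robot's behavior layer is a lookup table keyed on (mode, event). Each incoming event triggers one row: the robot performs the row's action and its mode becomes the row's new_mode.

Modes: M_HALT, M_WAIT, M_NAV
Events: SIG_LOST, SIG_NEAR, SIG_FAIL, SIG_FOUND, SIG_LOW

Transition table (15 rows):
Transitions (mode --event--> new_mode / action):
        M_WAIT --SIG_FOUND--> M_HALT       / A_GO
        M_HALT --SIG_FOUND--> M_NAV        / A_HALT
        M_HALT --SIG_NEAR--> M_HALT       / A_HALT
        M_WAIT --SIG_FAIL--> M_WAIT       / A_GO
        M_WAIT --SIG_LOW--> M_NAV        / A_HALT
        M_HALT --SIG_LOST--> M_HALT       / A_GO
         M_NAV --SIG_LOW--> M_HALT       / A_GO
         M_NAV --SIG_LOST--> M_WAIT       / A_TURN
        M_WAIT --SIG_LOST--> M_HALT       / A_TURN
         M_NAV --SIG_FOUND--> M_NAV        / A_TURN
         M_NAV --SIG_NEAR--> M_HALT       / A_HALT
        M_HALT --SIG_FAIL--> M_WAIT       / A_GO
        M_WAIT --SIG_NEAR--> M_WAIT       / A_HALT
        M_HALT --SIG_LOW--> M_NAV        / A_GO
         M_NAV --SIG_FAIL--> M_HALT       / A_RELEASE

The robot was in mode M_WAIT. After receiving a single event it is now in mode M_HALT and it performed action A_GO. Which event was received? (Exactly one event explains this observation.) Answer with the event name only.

SIG_FOUND

try SIG_LOST: (M_WAIT, SIG_LOST) → (M_HALT, A_TURN)
try SIG_NEAR: (M_WAIT, SIG_NEAR) → (M_WAIT, A_HALT)
try SIG_FAIL: (M_WAIT, SIG_FAIL) → (M_WAIT, A_GO)
try SIG_FOUND: (M_WAIT, SIG_FOUND) → (M_HALT, A_GO)  ← matches
try SIG_LOW: (M_WAIT, SIG_LOW) → (M_NAV, A_HALT)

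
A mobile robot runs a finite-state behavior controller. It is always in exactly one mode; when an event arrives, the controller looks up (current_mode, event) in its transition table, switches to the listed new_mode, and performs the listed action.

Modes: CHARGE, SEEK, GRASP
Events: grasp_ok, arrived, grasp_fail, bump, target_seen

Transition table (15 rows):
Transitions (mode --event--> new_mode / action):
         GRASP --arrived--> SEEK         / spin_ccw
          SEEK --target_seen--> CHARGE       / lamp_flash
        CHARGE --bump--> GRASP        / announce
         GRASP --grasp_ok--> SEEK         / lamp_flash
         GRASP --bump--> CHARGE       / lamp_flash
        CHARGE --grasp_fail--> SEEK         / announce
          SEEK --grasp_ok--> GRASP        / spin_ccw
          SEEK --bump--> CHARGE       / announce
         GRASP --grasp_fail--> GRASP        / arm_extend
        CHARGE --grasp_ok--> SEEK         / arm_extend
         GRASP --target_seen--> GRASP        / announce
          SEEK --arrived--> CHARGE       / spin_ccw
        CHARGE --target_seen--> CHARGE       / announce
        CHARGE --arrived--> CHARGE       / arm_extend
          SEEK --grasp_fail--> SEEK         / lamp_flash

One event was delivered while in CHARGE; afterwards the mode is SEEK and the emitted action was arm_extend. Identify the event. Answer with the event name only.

try grasp_ok: (CHARGE, grasp_ok) → (SEEK, arm_extend)  ← matches
try arrived: (CHARGE, arrived) → (CHARGE, arm_extend)
try grasp_fail: (CHARGE, grasp_fail) → (SEEK, announce)
try bump: (CHARGE, bump) → (GRASP, announce)
try target_seen: (CHARGE, target_seen) → (CHARGE, announce)

grasp_ok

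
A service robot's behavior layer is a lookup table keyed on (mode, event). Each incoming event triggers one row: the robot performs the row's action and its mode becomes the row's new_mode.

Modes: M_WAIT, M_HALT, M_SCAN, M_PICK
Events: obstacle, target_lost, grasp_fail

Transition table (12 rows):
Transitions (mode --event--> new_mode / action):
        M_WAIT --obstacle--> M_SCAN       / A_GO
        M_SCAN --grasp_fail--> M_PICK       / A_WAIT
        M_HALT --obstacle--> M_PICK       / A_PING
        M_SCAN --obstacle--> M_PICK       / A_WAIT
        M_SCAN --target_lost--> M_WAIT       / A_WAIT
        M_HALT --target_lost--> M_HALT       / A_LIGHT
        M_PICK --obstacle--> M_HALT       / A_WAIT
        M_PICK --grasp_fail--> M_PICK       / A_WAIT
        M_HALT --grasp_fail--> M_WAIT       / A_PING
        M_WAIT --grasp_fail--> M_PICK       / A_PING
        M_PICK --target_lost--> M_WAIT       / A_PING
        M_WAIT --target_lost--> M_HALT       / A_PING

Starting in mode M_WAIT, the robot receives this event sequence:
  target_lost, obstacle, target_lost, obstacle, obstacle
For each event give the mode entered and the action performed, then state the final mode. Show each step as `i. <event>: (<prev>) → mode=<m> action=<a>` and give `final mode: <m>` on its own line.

1. target_lost: (M_WAIT) → mode=M_HALT action=A_PING
2. obstacle: (M_HALT) → mode=M_PICK action=A_PING
3. target_lost: (M_PICK) → mode=M_WAIT action=A_PING
4. obstacle: (M_WAIT) → mode=M_SCAN action=A_GO
5. obstacle: (M_SCAN) → mode=M_PICK action=A_WAIT

final mode: M_PICK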